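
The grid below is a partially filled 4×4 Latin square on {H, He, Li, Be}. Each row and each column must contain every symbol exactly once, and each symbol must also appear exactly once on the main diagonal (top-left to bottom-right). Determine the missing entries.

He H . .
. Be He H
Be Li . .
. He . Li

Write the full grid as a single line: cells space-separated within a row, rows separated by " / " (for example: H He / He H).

(r1,c4) = Be
(r2,c1) = Li
(r3,c3) = H
(r3,c4) = He
(r4,c1) = H
(r4,c3) = Be
(r1,c3) = Li

He H Li Be / Li Be He H / Be Li H He / H He Be Li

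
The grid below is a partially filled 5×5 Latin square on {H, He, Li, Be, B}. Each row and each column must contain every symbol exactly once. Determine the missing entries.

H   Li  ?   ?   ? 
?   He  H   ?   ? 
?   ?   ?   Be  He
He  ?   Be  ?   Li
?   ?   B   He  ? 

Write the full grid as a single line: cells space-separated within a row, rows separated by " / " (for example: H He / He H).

At row 1, column 3: row 1 has {H,Li}; column 3 has {H,Be,B}; that leaves He.
At row 1, column 4: row 1 has {H,He,Li}; column 4 has {He,Be}; that leaves B.
At row 1, column 5: row 1 has {H,He,Li,B}; column 5 has {He,Li}; that leaves Be.
At row 2, column 4: row 2 has {H,He}; column 4 has {He,Be,B}; that leaves Li.
At row 2, column 5: row 2 has {H,He,Li}; column 5 has {He,Li,Be}; that leaves B.
At row 3, column 3: row 3 has {He,Be}; column 3 has {H,He,Be,B}; that leaves Li.
At row 4, column 4: row 4 has {He,Li,Be}; column 4 has {He,Li,Be,B}; that leaves H.
At row 5, column 5: row 5 has {He,B}; column 5 has {He,Li,Be,B}; that leaves H.
At row 2, column 1: row 2 has {H,He,Li,B}; column 1 has {H,He}; that leaves Be.
At row 3, column 1: row 3 has {He,Li,Be}; column 1 has {H,He,Be}; that leaves B.
At row 3, column 2: row 3 has {He,Li,Be,B}; column 2 has {He,Li}; that leaves H.
At row 4, column 2: row 4 has {H,He,Li,Be}; column 2 has {H,He,Li}; that leaves B.
At row 5, column 1: row 5 has {H,He,B}; column 1 has {H,He,Be,B}; that leaves Li.
At row 5, column 2: row 5 has {H,He,Li,B}; column 2 has {H,He,Li,B}; that leaves Be.

H Li He B Be / Be He H Li B / B H Li Be He / He B Be H Li / Li Be B He H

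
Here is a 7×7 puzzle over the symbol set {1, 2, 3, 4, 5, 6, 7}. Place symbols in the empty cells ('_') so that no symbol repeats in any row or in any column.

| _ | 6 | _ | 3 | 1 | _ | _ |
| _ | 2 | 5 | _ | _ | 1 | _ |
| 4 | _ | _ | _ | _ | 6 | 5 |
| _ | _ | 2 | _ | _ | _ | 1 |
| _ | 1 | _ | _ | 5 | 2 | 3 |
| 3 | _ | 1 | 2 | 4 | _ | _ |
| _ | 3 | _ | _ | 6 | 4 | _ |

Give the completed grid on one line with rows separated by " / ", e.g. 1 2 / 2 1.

2 6 4 3 1 5 7 / 6 2 5 7 3 1 4 / 4 7 3 1 2 6 5 / 5 4 2 6 7 3 1 / 7 1 6 4 5 2 3 / 3 5 1 2 4 7 6 / 1 3 7 5 6 4 2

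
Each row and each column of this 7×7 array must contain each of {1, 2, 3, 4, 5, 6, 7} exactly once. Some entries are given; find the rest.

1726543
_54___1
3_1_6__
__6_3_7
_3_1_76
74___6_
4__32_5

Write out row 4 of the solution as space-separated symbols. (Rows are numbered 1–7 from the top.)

(r2,c5) = 7
(r3,c2) = 2
(r3,c6) = 5
(r3,c7) = 4
(r4,c2) = 1
(r4,c6) = 2
(r5,c3) = 5
(r5,c5) = 4
(r6,c3) = 3
(r6,c5) = 1
(r6,c7) = 2
(r7,c2) = 6
(r7,c3) = 7
(r7,c6) = 1
(r2,c4) = 2
(r2,c6) = 3
(r3,c4) = 7
(r4,c1) = 5
(r4,c4) = 4

5 1 6 4 3 2 7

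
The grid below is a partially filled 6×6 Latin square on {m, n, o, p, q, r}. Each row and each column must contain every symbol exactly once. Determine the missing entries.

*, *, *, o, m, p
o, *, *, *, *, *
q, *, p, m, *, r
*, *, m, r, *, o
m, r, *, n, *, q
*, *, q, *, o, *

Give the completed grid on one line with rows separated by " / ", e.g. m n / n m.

(r3,c5) = n
(r5,c3) = o
(r5,c5) = p
(r6,c4) = p
(r2,c4) = q
(r2,c5) = r
(r3,c2) = o
(r4,c5) = q
(r2,c3) = n
(r2,c6) = m
(r6,c6) = n
(r1,c3) = r
(r2,c2) = p
(r4,c2) = n
(r6,c1) = r
(r6,c2) = m
(r1,c1) = n
(r1,c2) = q
(r4,c1) = p

n q r o m p / o p n q r m / q o p m n r / p n m r q o / m r o n p q / r m q p o n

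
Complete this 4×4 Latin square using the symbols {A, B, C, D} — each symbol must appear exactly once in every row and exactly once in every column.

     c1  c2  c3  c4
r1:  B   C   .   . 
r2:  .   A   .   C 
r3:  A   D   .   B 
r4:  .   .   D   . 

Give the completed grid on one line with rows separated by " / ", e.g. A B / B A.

row 1 has {B,C}; column 3 has {D} — only A is left for (r1,c3).
row 1 has {A,B,C}; column 4 has {B,C} — only D is left for (r1,c4).
row 2 has {A,C}; column 1 has {A,B} — only D is left for (r2,c1).
row 2 has {A,C,D}; column 3 has {A,D} — only B is left for (r2,c3).
row 3 has {A,B,D}; column 3 has {A,B,D} — only C is left for (r3,c3).
row 4 has {D}; column 1 has {A,B,D} — only C is left for (r4,c1).
row 4 has {C,D}; column 2 has {A,C,D} — only B is left for (r4,c2).
row 4 has {B,C,D}; column 4 has {B,C,D} — only A is left for (r4,c4).

B C A D / D A B C / A D C B / C B D A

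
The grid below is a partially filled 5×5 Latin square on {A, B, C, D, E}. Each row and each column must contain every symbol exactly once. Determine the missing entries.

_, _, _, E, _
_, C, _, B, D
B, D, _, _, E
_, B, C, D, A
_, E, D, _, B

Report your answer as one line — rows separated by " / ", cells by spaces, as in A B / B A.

D A B E C / A C E B D / B D A C E / E B C D A / C E D A B

At row 1, column 2: row 1 has {E}; column 2 has {B,C,D,E}; that leaves A.
At row 1, column 3: row 1 has {A,E}; column 3 has {C,D}; that leaves B.
At row 1, column 5: row 1 has {A,B,E}; column 5 has {A,B,D,E}; that leaves C.
At row 3, column 3: row 3 has {B,D,E}; column 3 has {B,C,D}; that leaves A.
At row 3, column 4: row 3 has {A,B,D,E}; column 4 has {B,D,E}; that leaves C.
At row 4, column 1: row 4 has {A,B,C,D}; column 1 has {B}; that leaves E.
At row 5, column 4: row 5 has {B,D,E}; column 4 has {B,C,D,E}; that leaves A.
At row 1, column 1: row 1 has {A,B,C,E}; column 1 has {B,E}; that leaves D.
At row 2, column 1: row 2 has {B,C,D}; column 1 has {B,D,E}; that leaves A.
At row 2, column 3: row 2 has {A,B,C,D}; column 3 has {A,B,C,D}; that leaves E.
At row 5, column 1: row 5 has {A,B,D,E}; column 1 has {A,B,D,E}; that leaves C.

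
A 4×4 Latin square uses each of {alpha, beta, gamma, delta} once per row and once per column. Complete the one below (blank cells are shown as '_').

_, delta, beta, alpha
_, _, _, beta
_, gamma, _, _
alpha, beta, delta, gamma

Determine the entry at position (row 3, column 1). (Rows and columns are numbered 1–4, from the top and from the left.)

Cell (r1,c1): row 1 has {alpha,beta,delta}; column 1 has {alpha} → gamma.
Cell (r2,c1): row 2 has {beta}; column 1 has {alpha,gamma} → delta.
Cell (r2,c2): row 2 has {beta,delta}; column 2 has {beta,gamma,delta} → alpha.
Cell (r2,c3): row 2 has {alpha,beta,delta}; column 3 has {beta,delta} → gamma.
Cell (r3,c1): row 3 has {gamma}; column 1 has {alpha,gamma,delta} → beta.

beta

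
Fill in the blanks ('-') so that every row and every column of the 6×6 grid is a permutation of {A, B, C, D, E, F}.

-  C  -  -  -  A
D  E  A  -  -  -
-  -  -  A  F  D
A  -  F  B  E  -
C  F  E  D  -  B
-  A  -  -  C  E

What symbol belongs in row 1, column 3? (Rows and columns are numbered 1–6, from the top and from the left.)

B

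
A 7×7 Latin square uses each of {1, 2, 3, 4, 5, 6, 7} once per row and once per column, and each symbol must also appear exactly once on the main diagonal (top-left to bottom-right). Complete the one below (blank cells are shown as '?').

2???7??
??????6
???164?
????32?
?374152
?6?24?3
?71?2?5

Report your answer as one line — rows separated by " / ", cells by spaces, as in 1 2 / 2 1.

2 1 6 5 7 3 4 / 3 4 2 7 5 1 6 / 5 2 3 1 6 4 7 / 7 5 4 6 3 2 1 / 6 3 7 4 1 5 2 / 1 6 5 2 4 7 3 / 4 7 1 3 2 6 5

At row 2, column 2: row 2 has {6}; column 2 has {3,6,7}; the diagonal has {1,2,5}; that leaves 4.
At row 2, column 5: row 2 has {4,6}; column 5 has {1,2,3,4,6,7}; that leaves 5.
At row 3, column 3: row 3 has {1,4,6}; column 3 has {1,7}; the diagonal has {1,2,4,5}; that leaves 3.
At row 3, column 7: row 3 has {1,3,4,6}; column 7 has {2,3,5,6}; that leaves 7.
At row 5, column 1: row 5 has {1,2,3,4,5,7}; column 1 has {2}; that leaves 6.
At row 6, column 3: row 6 has {2,3,4,6}; column 3 has {1,3,7}; that leaves 5.
At row 6, column 6: row 6 has {2,3,4,5,6}; column 6 has {2,4,5}; the diagonal has {1,2,3,4,5}; that leaves 7.
At row 2, column 3: row 2 has {4,5,6}; column 3 has {1,3,5,7}; that leaves 2.
At row 3, column 1: row 3 has {1,3,4,6,7}; column 1 has {2,6}; that leaves 5.
At row 3, column 2: row 3 has {1,3,4,5,6,7}; column 2 has {3,4,6,7}; that leaves 2.
At row 4, column 4: row 4 has {2,3}; column 4 has {1,2,4}; the diagonal has {1,2,3,4,5,7}; that leaves 6.
At row 6, column 1: row 6 has {2,3,4,5,6,7}; column 1 has {2,5,6}; that leaves 1.
At row 7, column 4: row 7 has {1,2,5,7}; column 4 has {1,2,4,6}; that leaves 3.
At row 7, column 6: row 7 has {1,2,3,5,7}; column 6 has {2,4,5,7}; that leaves 6.
At row 1, column 4: row 1 has {2,7}; column 4 has {1,2,3,4,6}; that leaves 5.
At row 2, column 4: row 2 has {2,4,5,6}; column 4 has {1,2,3,4,5,6}; that leaves 7.
At row 4, column 3: row 4 has {2,3,6}; column 3 has {1,2,3,5,7}; that leaves 4.
At row 4, column 7: row 4 has {2,3,4,6}; column 7 has {2,3,5,6,7}; that leaves 1.
At row 7, column 1: row 7 has {1,2,3,5,6,7}; column 1 has {1,2,5,6}; that leaves 4.
At row 1, column 2: row 1 has {2,5,7}; column 2 has {2,3,4,6,7}; that leaves 1.
At row 1, column 3: row 1 has {1,2,5,7}; column 3 has {1,2,3,4,5,7}; that leaves 6.
At row 1, column 6: row 1 has {1,2,5,6,7}; column 6 has {2,4,5,6,7}; that leaves 3.
At row 1, column 7: row 1 has {1,2,3,5,6,7}; column 7 has {1,2,3,5,6,7}; that leaves 4.
At row 2, column 1: row 2 has {2,4,5,6,7}; column 1 has {1,2,4,5,6}; that leaves 3.
At row 2, column 6: row 2 has {2,3,4,5,6,7}; column 6 has {2,3,4,5,6,7}; that leaves 1.
At row 4, column 1: row 4 has {1,2,3,4,6}; column 1 has {1,2,3,4,5,6}; that leaves 7.
At row 4, column 2: row 4 has {1,2,3,4,6,7}; column 2 has {1,2,3,4,6,7}; that leaves 5.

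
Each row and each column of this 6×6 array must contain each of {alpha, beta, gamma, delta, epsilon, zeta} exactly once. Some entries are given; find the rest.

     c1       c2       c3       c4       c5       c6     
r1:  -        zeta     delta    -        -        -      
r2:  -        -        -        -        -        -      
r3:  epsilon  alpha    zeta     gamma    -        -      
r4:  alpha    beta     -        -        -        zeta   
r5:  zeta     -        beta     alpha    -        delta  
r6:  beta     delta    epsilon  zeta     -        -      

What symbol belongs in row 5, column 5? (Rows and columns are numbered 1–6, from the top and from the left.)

Cell (r1,c1): row 1 has {delta,zeta}; column 1 has {alpha,beta,epsilon,zeta} → gamma.
Cell (r2,c1): row 2 is empty so far; column 1 has {alpha,beta,gamma,epsilon,zeta} → delta.
Cell (r3,c6): row 3 has {alpha,gamma,epsilon,zeta}; column 6 has {delta,zeta} → beta.
Cell (r4,c3): row 4 has {alpha,beta,zeta}; column 3 has {beta,delta,epsilon,zeta} → gamma.
Cell (r2,c3): row 2 has {delta}; column 3 has {beta,gamma,delta,epsilon,zeta} → alpha.
Cell (r3,c5): row 3 has {alpha,beta,gamma,epsilon,zeta}; column 5 is empty so far → delta.
Cell (r4,c5): row 4 has {alpha,beta,gamma,zeta}; column 5 has {delta} → epsilon.
Cell (r5,c5): row 5 has {alpha,beta,delta,zeta}; column 5 has {delta,epsilon} → gamma.

gamma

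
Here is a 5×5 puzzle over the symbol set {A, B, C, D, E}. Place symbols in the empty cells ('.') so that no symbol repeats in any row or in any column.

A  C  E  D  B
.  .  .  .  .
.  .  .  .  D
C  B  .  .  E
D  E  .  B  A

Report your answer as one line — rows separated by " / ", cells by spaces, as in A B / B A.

(r2,c5) = C
(r3,c2) = A
(r4,c4) = A
(r5,c3) = C
(r2,c2) = D
(r2,c4) = E
(r3,c3) = B
(r3,c4) = C
(r4,c3) = D
(r2,c1) = B
(r2,c3) = A
(r3,c1) = E

A C E D B / B D A E C / E A B C D / C B D A E / D E C B A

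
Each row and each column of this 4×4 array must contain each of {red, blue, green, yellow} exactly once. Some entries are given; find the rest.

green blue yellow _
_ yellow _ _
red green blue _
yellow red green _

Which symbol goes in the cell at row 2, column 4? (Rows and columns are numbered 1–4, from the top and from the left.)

(r1,c4) = red
(r2,c1) = blue
(r2,c3) = red
(r2,c4) = green

green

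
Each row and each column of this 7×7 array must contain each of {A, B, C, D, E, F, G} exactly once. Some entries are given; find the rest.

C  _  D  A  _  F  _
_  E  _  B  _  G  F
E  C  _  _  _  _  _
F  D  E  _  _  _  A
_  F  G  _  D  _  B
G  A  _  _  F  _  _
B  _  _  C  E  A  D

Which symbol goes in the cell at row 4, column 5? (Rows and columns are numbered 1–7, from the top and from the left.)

C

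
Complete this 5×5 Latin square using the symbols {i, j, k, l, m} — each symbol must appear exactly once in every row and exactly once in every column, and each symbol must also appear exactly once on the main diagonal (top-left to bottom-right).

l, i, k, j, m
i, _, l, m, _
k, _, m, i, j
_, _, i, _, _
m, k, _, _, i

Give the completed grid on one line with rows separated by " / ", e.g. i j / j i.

l i k j m / i j l m k / k l m i j / j m i k l / m k j l i

(r2,c2) = j
(r2,c5) = k
(r3,c2) = l
(r4,c1) = j
(r4,c2) = m
(r4,c4) = k
(r4,c5) = l
(r5,c3) = j
(r5,c4) = l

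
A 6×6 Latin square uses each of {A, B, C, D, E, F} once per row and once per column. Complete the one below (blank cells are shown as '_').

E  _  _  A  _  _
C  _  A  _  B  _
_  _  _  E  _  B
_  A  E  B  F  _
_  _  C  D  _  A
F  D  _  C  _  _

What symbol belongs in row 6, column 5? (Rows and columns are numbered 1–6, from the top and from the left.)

(r2,c4) = F
(r4,c1) = D
(r4,c6) = C
(r5,c1) = B
(r5,c5) = E
(r6,c3) = B
(r6,c5) = A

A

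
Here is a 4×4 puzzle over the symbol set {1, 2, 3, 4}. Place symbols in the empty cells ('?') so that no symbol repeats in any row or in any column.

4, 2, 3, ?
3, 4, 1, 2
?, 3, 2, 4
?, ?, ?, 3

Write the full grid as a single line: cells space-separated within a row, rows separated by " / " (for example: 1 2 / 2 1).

Cell (r1,c4): row 1 has {2,3,4}; column 4 has {2,3,4} → 1.
Cell (r3,c1): row 3 has {2,3,4}; column 1 has {3,4} → 1.
Cell (r4,c1): row 4 has {3}; column 1 has {1,3,4} → 2.
Cell (r4,c2): row 4 has {2,3}; column 2 has {2,3,4} → 1.
Cell (r4,c3): row 4 has {1,2,3}; column 3 has {1,2,3} → 4.

4 2 3 1 / 3 4 1 2 / 1 3 2 4 / 2 1 4 3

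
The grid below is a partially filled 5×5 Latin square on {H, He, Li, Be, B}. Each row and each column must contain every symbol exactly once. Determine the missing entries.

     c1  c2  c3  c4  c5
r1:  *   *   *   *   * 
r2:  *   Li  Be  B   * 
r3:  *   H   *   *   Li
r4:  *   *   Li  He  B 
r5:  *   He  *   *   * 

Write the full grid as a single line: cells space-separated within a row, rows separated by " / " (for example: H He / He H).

Be B H Li He / He Li Be B H / B H He Be Li / H Be Li He B / Li He B H Be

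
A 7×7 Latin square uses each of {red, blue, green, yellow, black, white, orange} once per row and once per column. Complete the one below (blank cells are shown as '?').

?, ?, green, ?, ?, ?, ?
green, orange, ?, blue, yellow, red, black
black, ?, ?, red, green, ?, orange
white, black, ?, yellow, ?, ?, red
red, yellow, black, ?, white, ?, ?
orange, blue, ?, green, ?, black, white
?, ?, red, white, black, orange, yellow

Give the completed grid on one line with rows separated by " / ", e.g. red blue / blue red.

yellow red green black orange white blue / green orange white blue yellow red black / black white blue red green yellow orange / white black orange yellow blue green red / red yellow black orange white blue green / orange blue yellow green red black white / blue green red white black orange yellow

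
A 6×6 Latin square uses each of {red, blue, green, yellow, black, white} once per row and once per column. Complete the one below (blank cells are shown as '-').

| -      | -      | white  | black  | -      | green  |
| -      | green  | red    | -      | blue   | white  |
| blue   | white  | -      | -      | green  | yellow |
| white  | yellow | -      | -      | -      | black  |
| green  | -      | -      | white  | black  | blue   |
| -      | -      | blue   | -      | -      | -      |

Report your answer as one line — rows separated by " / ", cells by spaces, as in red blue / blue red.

red blue white black yellow green / black green red yellow blue white / blue white black red green yellow / white yellow green blue red black / green red yellow white black blue / yellow black blue green white red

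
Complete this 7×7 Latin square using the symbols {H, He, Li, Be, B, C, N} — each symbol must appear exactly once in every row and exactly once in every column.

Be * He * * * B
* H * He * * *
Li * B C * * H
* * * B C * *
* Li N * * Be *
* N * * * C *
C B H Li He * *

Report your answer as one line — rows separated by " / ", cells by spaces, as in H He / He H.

(r1,c2) = C
(r5,c4) = H
(r5,c5) = B
(r6,c4) = Be
(r7,c6) = N
(r7,c7) = Be
(r1,c4) = N
(r3,c6) = He
(r5,c1) = He
(r5,c7) = C
(r6,c3) = Li
(r6,c5) = H
(r6,c7) = He
(r1,c5) = Li
(r1,c6) = H
(r3,c2) = Be
(r3,c5) = N
(r4,c2) = He
(r4,c3) = Be
(r4,c6) = Li
(r4,c7) = N
(r6,c1) = B
(r2,c1) = N
(r2,c3) = C
(r2,c5) = Be
(r2,c6) = B
(r2,c7) = Li
(r4,c1) = H

Be C He N Li H B / N H C He Be B Li / Li Be B C N He H / H He Be B C Li N / He Li N H B Be C / B N Li Be H C He / C B H Li He N Be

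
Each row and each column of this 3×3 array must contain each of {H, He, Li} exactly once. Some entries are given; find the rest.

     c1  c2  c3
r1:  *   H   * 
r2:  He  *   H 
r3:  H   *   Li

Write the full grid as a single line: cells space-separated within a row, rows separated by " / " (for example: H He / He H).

At row 1, column 1: row 1 has {H}; column 1 has {H,He}; that leaves Li.
At row 1, column 3: row 1 has {H,Li}; column 3 has {H,Li}; that leaves He.
At row 2, column 2: row 2 has {H,He}; column 2 has {H}; that leaves Li.
At row 3, column 2: row 3 has {H,Li}; column 2 has {H,Li}; that leaves He.

Li H He / He Li H / H He Li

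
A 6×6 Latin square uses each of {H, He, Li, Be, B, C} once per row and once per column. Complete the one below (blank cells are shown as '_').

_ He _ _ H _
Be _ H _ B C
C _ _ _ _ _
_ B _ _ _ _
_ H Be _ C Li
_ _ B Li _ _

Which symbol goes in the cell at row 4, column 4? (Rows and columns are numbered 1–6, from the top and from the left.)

Be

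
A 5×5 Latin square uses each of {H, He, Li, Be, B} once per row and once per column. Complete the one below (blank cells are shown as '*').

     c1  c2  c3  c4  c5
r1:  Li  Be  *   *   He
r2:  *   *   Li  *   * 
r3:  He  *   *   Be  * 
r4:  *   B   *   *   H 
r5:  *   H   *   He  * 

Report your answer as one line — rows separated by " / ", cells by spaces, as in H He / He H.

Li Be B H He / H He Li B Be / He Li H Be B / Be B He Li H / B H Be He Li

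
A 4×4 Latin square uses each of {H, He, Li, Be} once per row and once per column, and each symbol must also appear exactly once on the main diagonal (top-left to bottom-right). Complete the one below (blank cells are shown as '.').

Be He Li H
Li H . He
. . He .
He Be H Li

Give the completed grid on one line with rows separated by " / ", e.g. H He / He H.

(r2,c3) = Be
(r3,c1) = H
(r3,c2) = Li
(r3,c4) = Be

Be He Li H / Li H Be He / H Li He Be / He Be H Li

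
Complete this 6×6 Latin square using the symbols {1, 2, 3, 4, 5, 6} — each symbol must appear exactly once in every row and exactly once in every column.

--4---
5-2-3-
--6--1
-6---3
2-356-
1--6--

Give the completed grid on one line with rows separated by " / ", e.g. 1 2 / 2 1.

6 2 4 3 1 5 / 5 4 2 1 3 6 / 3 5 6 4 2 1 / 4 6 1 2 5 3 / 2 1 3 5 6 4 / 1 3 5 6 4 2

(r4,c1): row 4 has {3,6}; column 1 has {1,2,5}, so it must be 4.
(r5,c6): row 5 has {2,3,5,6}; column 6 has {1,3}, so it must be 4.
(r6,c3): row 6 has {1,6}; column 3 has {2,3,4,6}, so it must be 5.
(r6,c6): row 6 has {1,5,6}; column 6 has {1,3,4}, so it must be 2.
(r2,c6): row 2 has {2,3,5}; column 6 has {1,2,3,4}, so it must be 6.
(r3,c1): row 3 has {1,6}; column 1 has {1,2,4,5}, so it must be 3.
(r4,c3): row 4 has {3,4,6}; column 3 has {2,3,4,5,6}, so it must be 1.
(r4,c4): row 4 has {1,3,4,6}; column 4 has {5,6}, so it must be 2.
(r4,c5): row 4 has {1,2,3,4,6}; column 5 has {3,6}, so it must be 5.
(r5,c2): row 5 has {2,3,4,5,6}; column 2 has {6}, so it must be 1.
(r6,c5): row 6 has {1,2,5,6}; column 5 has {3,5,6}, so it must be 4.
(r1,c1): row 1 has {4}; column 1 has {1,2,3,4,5}, so it must be 6.
(r1,c6): row 1 has {4,6}; column 6 has {1,2,3,4,6}, so it must be 5.
(r2,c2): row 2 has {2,3,5,6}; column 2 has {1,6}, so it must be 4.
(r2,c4): row 2 has {2,3,4,5,6}; column 4 has {2,5,6}, so it must be 1.
(r3,c4): row 3 has {1,3,6}; column 4 has {1,2,5,6}, so it must be 4.
(r3,c5): row 3 has {1,3,4,6}; column 5 has {3,4,5,6}, so it must be 2.
(r6,c2): row 6 has {1,2,4,5,6}; column 2 has {1,4,6}, so it must be 3.
(r1,c2): row 1 has {4,5,6}; column 2 has {1,3,4,6}, so it must be 2.
(r1,c4): row 1 has {2,4,5,6}; column 4 has {1,2,4,5,6}, so it must be 3.
(r1,c5): row 1 has {2,3,4,5,6}; column 5 has {2,3,4,5,6}, so it must be 1.
(r3,c2): row 3 has {1,2,3,4,6}; column 2 has {1,2,3,4,6}, so it must be 5.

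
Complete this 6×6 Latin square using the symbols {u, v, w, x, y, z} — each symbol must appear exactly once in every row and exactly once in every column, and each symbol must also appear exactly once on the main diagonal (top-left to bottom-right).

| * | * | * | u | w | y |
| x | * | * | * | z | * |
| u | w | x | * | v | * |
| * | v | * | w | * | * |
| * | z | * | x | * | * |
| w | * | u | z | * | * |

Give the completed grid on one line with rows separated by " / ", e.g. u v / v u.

z x v u w y / x u y v z w / u w x y v z / y v z w u x / v z w x y u / w y u z x v

At row 1, column 2: row 1 has {u,w,y}; column 2 has {v,w,z}; that leaves x.
At row 3, column 4: row 3 has {u,v,w,x}; column 4 has {u,w,x,z}; that leaves y.
At row 3, column 6: row 3 has {u,v,w,x,y}; column 6 has {y}; that leaves z.
At row 6, column 2: row 6 has {u,w,z}; column 2 has {v,w,x,z}; that leaves y.
At row 6, column 5: row 6 has {u,w,y,z}; column 5 has {v,w,z}; that leaves x.
At row 6, column 6: row 6 has {u,w,x,y,z}; column 6 has {y,z}; the diagonal has {w,x}; that leaves v.
At row 1, column 1: row 1 has {u,w,x,y}; column 1 has {u,w,x}; the diagonal has {v,w,x}; that leaves z.
At row 1, column 3: row 1 has {u,w,x,y,z}; column 3 has {u,x}; that leaves v.
At row 2, column 2: row 2 has {x,z}; column 2 has {v,w,x,y,z}; the diagonal has {v,w,x,z}; that leaves u.
At row 2, column 4: row 2 has {u,x,z}; column 4 has {u,w,x,y,z}; that leaves v.
At row 2, column 6: row 2 has {u,v,x,z}; column 6 has {v,y,z}; that leaves w.
At row 4, column 1: row 4 has {v,w}; column 1 has {u,w,x,z}; that leaves y.
At row 4, column 3: row 4 has {v,w,y}; column 3 has {u,v,x}; that leaves z.
At row 4, column 5: row 4 has {v,w,y,z}; column 5 has {v,w,x,z}; that leaves u.
At row 4, column 6: row 4 has {u,v,w,y,z}; column 6 has {v,w,y,z}; that leaves x.
At row 5, column 1: row 5 has {x,z}; column 1 has {u,w,x,y,z}; that leaves v.
At row 5, column 5: row 5 has {v,x,z}; column 5 has {u,v,w,x,z}; the diagonal has {u,v,w,x,z}; that leaves y.
At row 5, column 6: row 5 has {v,x,y,z}; column 6 has {v,w,x,y,z}; that leaves u.
At row 2, column 3: row 2 has {u,v,w,x,z}; column 3 has {u,v,x,z}; that leaves y.
At row 5, column 3: row 5 has {u,v,x,y,z}; column 3 has {u,v,x,y,z}; that leaves w.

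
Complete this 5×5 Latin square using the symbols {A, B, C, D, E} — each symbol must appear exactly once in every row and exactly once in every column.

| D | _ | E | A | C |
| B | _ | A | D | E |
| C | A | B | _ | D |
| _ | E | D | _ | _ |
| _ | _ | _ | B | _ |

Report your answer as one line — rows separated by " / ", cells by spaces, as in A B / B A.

D B E A C / B C A D E / C A B E D / A E D C B / E D C B A

row 1 has {A,C,D,E}; column 2 has {A,E} — only B is left for (r1,c2).
row 2 has {A,B,D,E}; column 2 has {A,B,E} — only C is left for (r2,c2).
row 3 has {A,B,C,D}; column 4 has {A,B,D} — only E is left for (r3,c4).
row 4 has {D,E}; column 1 has {B,C,D} — only A is left for (r4,c1).
row 4 has {A,D,E}; column 4 has {A,B,D,E} — only C is left for (r4,c4).
row 4 has {A,C,D,E}; column 5 has {C,D,E} — only B is left for (r4,c5).
row 5 has {B}; column 1 has {A,B,C,D} — only E is left for (r5,c1).
row 5 has {B,E}; column 2 has {A,B,C,E} — only D is left for (r5,c2).
row 5 has {B,D,E}; column 3 has {A,B,D,E} — only C is left for (r5,c3).
row 5 has {B,C,D,E}; column 5 has {B,C,D,E} — only A is left for (r5,c5).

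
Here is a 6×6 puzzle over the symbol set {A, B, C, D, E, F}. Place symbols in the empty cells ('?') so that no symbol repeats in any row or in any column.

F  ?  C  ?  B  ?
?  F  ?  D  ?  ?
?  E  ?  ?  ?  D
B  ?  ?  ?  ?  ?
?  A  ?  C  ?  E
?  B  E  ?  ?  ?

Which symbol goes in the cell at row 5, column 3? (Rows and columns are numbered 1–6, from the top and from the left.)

(r1,c2): row 1 has {B,C,F}; column 2 has {A,B,E,F}, so it must be D.
(r1,c6): row 1 has {B,C,D,F}; column 6 has {D,E}, so it must be A.
(r4,c2): row 4 has {B}; column 2 has {A,B,D,E,F}, so it must be C.
(r4,c6): row 4 has {B,C}; column 6 has {A,D,E}, so it must be F.
(r5,c1): row 5 has {A,C,E}; column 1 has {B,F}, so it must be D.
(r5,c5): row 5 has {A,C,D,E}; column 5 has {B}, so it must be F.
(r6,c6): row 6 has {B,E}; column 6 has {A,D,E,F}, so it must be C.
(r1,c4): row 1 has {A,B,C,D,F}; column 4 has {C,D}, so it must be E.
(r2,c6): row 2 has {D,F}; column 6 has {A,C,D,E,F}, so it must be B.
(r4,c4): row 4 has {B,C,F}; column 4 has {C,D,E}, so it must be A.
(r5,c3): row 5 has {A,C,D,E,F}; column 3 has {C,E}, so it must be B.

B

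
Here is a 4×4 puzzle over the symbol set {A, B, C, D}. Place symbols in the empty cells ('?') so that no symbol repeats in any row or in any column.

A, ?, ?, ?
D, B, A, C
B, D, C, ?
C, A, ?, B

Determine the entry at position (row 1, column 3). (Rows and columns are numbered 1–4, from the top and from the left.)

B

row 1 has {A}; column 2 has {A,B,D} — only C is left for (r1,c2).
row 1 has {A,C}; column 4 has {B,C} — only D is left for (r1,c4).
row 3 has {B,C,D}; column 4 has {B,C,D} — only A is left for (r3,c4).
row 4 has {A,B,C}; column 3 has {A,C} — only D is left for (r4,c3).
row 1 has {A,C,D}; column 3 has {A,C,D} — only B is left for (r1,c3).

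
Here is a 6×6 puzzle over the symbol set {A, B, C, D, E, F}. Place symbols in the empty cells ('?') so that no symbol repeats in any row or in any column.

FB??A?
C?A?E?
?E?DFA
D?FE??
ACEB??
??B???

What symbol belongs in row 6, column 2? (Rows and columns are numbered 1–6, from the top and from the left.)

F

Cell (r1,c4): row 1 has {A,B,F}; column 4 has {B,D,E} → C.
Cell (r2,c4): row 2 has {A,C,E}; column 4 has {B,C,D,E} → F.
Cell (r3,c1): row 3 has {A,D,E,F}; column 1 has {A,C,D,F} → B.
Cell (r3,c3): row 3 has {A,B,D,E,F}; column 3 has {A,B,E,F} → C.
Cell (r4,c2): row 4 has {D,E,F}; column 2 has {B,C,E} → A.
Cell (r5,c5): row 5 has {A,B,C,E}; column 5 has {A,E,F} → D.
Cell (r5,c6): row 5 has {A,B,C,D,E}; column 6 has {A} → F.
Cell (r6,c1): row 6 has {B}; column 1 has {A,B,C,D,F} → E.
Cell (r6,c4): row 6 has {B,E}; column 4 has {B,C,D,E,F} → A.
Cell (r6,c5): row 6 has {A,B,E}; column 5 has {A,D,E,F} → C.
Cell (r6,c6): row 6 has {A,B,C,E}; column 6 has {A,F} → D.
Cell (r1,c3): row 1 has {A,B,C,F}; column 3 has {A,B,C,E,F} → D.
Cell (r1,c6): row 1 has {A,B,C,D,F}; column 6 has {A,D,F} → E.
Cell (r2,c2): row 2 has {A,C,E,F}; column 2 has {A,B,C,E} → D.
Cell (r2,c6): row 2 has {A,C,D,E,F}; column 6 has {A,D,E,F} → B.
Cell (r4,c5): row 4 has {A,D,E,F}; column 5 has {A,C,D,E,F} → B.
Cell (r4,c6): row 4 has {A,B,D,E,F}; column 6 has {A,B,D,E,F} → C.
Cell (r6,c2): row 6 has {A,B,C,D,E}; column 2 has {A,B,C,D,E} → F.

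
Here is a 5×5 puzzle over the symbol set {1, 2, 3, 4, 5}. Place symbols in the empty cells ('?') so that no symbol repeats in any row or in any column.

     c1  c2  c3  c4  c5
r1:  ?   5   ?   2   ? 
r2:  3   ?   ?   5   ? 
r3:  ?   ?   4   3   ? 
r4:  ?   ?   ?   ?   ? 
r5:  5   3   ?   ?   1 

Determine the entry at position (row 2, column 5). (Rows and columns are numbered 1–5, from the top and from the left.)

At row 5, column 3: row 5 has {1,3,5}; column 3 has {4}; that leaves 2.
At row 5, column 4: row 5 has {1,2,3,5}; column 4 has {2,3,5}; that leaves 4.
At row 2, column 3: row 2 has {3,5}; column 3 has {2,4}; that leaves 1.
At row 4, column 4: row 4 is empty so far; column 4 has {2,3,4,5}; that leaves 1.
At row 1, column 3: row 1 has {2,5}; column 3 has {1,2,4}; that leaves 3.
At row 1, column 5: row 1 has {2,3,5}; column 5 has {1}; that leaves 4.
At row 2, column 5: row 2 has {1,3,5}; column 5 has {1,4}; that leaves 2.

2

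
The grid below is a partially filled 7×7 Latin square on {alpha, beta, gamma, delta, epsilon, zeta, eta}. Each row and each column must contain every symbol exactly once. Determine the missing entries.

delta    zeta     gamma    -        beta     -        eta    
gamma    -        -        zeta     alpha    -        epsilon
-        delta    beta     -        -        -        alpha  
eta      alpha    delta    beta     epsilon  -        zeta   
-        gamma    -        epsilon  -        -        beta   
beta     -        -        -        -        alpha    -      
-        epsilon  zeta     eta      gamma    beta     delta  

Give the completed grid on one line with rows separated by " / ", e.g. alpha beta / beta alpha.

delta zeta gamma alpha beta epsilon eta / gamma beta eta zeta alpha delta epsilon / epsilon delta beta gamma eta zeta alpha / eta alpha delta beta epsilon gamma zeta / zeta gamma alpha epsilon delta eta beta / beta eta epsilon delta zeta alpha gamma / alpha epsilon zeta eta gamma beta delta

At row 1, column 4: row 1 has {beta,gamma,delta,zeta,eta}; column 4 has {beta,epsilon,zeta,eta}; that leaves alpha.
At row 1, column 6: row 1 has {alpha,beta,gamma,delta,zeta,eta}; column 6 has {alpha,beta}; that leaves epsilon.
At row 2, column 3: row 2 has {alpha,gamma,epsilon,zeta}; column 3 has {beta,gamma,delta,zeta}; that leaves eta.
At row 2, column 6: row 2 has {alpha,gamma,epsilon,zeta,eta}; column 6 has {alpha,beta,epsilon}; that leaves delta.
At row 3, column 4: row 3 has {alpha,beta,delta}; column 4 has {alpha,beta,epsilon,zeta,eta}; that leaves gamma.
At row 4, column 6: row 4 has {alpha,beta,delta,epsilon,zeta,eta}; column 6 has {alpha,beta,delta,epsilon}; that leaves gamma.
At row 5, column 3: row 5 has {beta,gamma,epsilon}; column 3 has {beta,gamma,delta,zeta,eta}; that leaves alpha.
At row 6, column 2: row 6 has {alpha,beta}; column 2 has {alpha,gamma,delta,epsilon,zeta}; that leaves eta.
At row 6, column 3: row 6 has {alpha,beta,eta}; column 3 has {alpha,beta,gamma,delta,zeta,eta}; that leaves epsilon.
At row 6, column 4: row 6 has {alpha,beta,epsilon,eta}; column 4 has {alpha,beta,gamma,epsilon,zeta,eta}; that leaves delta.
At row 6, column 5: row 6 has {alpha,beta,delta,epsilon,eta}; column 5 has {alpha,beta,gamma,epsilon}; that leaves zeta.
At row 6, column 7: row 6 has {alpha,beta,delta,epsilon,zeta,eta}; column 7 has {alpha,beta,delta,epsilon,zeta,eta}; that leaves gamma.
At row 7, column 1: row 7 has {beta,gamma,delta,epsilon,zeta,eta}; column 1 has {beta,gamma,delta,eta}; that leaves alpha.
At row 2, column 2: row 2 has {alpha,gamma,delta,epsilon,zeta,eta}; column 2 has {alpha,gamma,delta,epsilon,zeta,eta}; that leaves beta.
At row 3, column 5: row 3 has {alpha,beta,gamma,delta}; column 5 has {alpha,beta,gamma,epsilon,zeta}; that leaves eta.
At row 3, column 6: row 3 has {alpha,beta,gamma,delta,eta}; column 6 has {alpha,beta,gamma,delta,epsilon}; that leaves zeta.
At row 5, column 1: row 5 has {alpha,beta,gamma,epsilon}; column 1 has {alpha,beta,gamma,delta,eta}; that leaves zeta.
At row 5, column 5: row 5 has {alpha,beta,gamma,epsilon,zeta}; column 5 has {alpha,beta,gamma,epsilon,zeta,eta}; that leaves delta.
At row 5, column 6: row 5 has {alpha,beta,gamma,delta,epsilon,zeta}; column 6 has {alpha,beta,gamma,delta,epsilon,zeta}; that leaves eta.
At row 3, column 1: row 3 has {alpha,beta,gamma,delta,zeta,eta}; column 1 has {alpha,beta,gamma,delta,zeta,eta}; that leaves epsilon.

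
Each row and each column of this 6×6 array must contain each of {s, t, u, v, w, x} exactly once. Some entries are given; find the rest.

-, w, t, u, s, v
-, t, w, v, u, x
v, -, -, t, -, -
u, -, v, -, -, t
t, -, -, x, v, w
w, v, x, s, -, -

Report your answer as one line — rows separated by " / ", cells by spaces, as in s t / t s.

x w t u s v / s t w v u x / v x u t w s / u s v w x t / t u s x v w / w v x s t u

(r1,c1) = x
(r2,c1) = s
(r4,c4) = w
(r4,c5) = x
(r6,c5) = t
(r6,c6) = u
(r3,c5) = w
(r3,c6) = s
(r4,c2) = s
(r5,c2) = u
(r5,c3) = s
(r3,c2) = x
(r3,c3) = u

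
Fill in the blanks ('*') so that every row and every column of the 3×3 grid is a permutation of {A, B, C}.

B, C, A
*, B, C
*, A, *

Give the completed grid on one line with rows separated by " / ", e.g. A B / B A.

(r2,c1) = A
(r3,c1) = C
(r3,c3) = B

B C A / A B C / C A B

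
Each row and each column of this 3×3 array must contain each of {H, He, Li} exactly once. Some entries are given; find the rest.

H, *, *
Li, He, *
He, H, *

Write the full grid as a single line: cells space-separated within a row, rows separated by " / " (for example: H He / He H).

(r1,c2) = Li
(r1,c3) = He
(r2,c3) = H
(r3,c3) = Li

H Li He / Li He H / He H Li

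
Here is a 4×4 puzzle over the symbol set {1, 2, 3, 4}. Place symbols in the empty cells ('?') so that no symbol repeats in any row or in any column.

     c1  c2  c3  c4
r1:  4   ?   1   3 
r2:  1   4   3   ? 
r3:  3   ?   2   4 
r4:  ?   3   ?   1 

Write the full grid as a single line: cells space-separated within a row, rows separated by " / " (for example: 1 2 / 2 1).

row 1 has {1,3,4}; column 2 has {3,4} — only 2 is left for (r1,c2).
row 2 has {1,3,4}; column 4 has {1,3,4} — only 2 is left for (r2,c4).
row 3 has {2,3,4}; column 2 has {2,3,4} — only 1 is left for (r3,c2).
row 4 has {1,3}; column 1 has {1,3,4} — only 2 is left for (r4,c1).
row 4 has {1,2,3}; column 3 has {1,2,3} — only 4 is left for (r4,c3).

4 2 1 3 / 1 4 3 2 / 3 1 2 4 / 2 3 4 1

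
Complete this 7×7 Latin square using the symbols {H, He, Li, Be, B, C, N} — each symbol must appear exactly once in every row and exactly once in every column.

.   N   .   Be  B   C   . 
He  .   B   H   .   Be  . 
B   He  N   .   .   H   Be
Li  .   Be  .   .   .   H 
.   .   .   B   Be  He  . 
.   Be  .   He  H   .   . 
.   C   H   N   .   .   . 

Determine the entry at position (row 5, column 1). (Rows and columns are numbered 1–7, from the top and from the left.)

C

(r1,c1) = H
(r2,c2) = Li
(r4,c2) = B
(r4,c4) = C
(r4,c6) = N
(r5,c2) = H
(r7,c1) = Be
(r3,c4) = Li
(r3,c5) = C
(r4,c5) = He
(r7,c5) = Li
(r7,c6) = B
(r7,c7) = He
(r1,c7) = Li
(r2,c5) = N
(r2,c7) = C
(r5,c7) = N
(r6,c6) = Li
(r6,c7) = B
(r1,c3) = He
(r5,c1) = C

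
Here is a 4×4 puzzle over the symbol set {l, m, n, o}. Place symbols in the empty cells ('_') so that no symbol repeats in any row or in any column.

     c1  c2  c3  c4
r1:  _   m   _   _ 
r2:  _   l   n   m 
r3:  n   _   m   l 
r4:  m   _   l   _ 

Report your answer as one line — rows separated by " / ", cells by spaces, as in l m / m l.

l m o n / o l n m / n o m l / m n l o

Cell (r1,c3): row 1 has {m}; column 3 has {l,m,n} → o.
Cell (r1,c4): row 1 has {m,o}; column 4 has {l,m} → n.
Cell (r2,c1): row 2 has {l,m,n}; column 1 has {m,n} → o.
Cell (r3,c2): row 3 has {l,m,n}; column 2 has {l,m} → o.
Cell (r4,c2): row 4 has {l,m}; column 2 has {l,m,o} → n.
Cell (r4,c4): row 4 has {l,m,n}; column 4 has {l,m,n} → o.
Cell (r1,c1): row 1 has {m,n,o}; column 1 has {m,n,o} → l.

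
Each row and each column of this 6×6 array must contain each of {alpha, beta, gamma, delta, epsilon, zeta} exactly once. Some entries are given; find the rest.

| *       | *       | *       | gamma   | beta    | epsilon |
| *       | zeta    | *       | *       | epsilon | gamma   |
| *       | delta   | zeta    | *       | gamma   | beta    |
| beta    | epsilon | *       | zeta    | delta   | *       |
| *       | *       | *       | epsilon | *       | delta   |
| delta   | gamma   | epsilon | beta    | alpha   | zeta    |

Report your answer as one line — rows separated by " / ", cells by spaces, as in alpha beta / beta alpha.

zeta alpha delta gamma beta epsilon / alpha zeta beta delta epsilon gamma / epsilon delta zeta alpha gamma beta / beta epsilon gamma zeta delta alpha / gamma beta alpha epsilon zeta delta / delta gamma epsilon beta alpha zeta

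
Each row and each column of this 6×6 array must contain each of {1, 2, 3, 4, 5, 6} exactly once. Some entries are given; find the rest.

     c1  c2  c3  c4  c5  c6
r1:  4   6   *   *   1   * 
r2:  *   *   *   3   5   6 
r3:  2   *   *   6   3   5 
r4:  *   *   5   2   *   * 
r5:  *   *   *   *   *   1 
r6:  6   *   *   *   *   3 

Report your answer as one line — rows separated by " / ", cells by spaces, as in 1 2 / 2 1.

4 6 3 5 1 2 / 1 2 4 3 5 6 / 2 4 1 6 3 5 / 3 1 5 2 6 4 / 5 3 6 4 2 1 / 6 5 2 1 4 3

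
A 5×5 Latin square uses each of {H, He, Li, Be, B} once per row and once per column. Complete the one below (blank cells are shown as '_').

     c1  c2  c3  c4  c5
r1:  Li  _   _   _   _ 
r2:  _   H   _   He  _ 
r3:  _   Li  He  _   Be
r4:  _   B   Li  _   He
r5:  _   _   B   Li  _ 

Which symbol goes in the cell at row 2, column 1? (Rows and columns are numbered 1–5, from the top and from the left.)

B

At row 2, column 3: row 2 has {H,He}; column 3 has {He,Li,B}; that leaves Be.
At row 5, column 5: row 5 has {Li,B}; column 5 has {He,Be}; that leaves H.
At row 1, column 3: row 1 has {Li}; column 3 has {He,Li,Be,B}; that leaves H.
At row 1, column 5: row 1 has {H,Li}; column 5 has {H,He,Be}; that leaves B.
At row 2, column 1: row 2 has {H,He,Be}; column 1 has {Li}; that leaves B.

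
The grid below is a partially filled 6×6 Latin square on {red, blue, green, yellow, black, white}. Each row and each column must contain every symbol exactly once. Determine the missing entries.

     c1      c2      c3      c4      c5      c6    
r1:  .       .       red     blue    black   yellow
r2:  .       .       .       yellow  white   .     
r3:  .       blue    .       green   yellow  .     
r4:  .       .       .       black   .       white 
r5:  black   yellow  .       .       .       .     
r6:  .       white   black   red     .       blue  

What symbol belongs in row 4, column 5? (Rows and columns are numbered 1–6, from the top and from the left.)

blue

(r1,c2) = green
(r3,c3) = white
(r4,c2) = red
(r5,c4) = white
(r6,c5) = green
(r1,c1) = white
(r2,c2) = black
(r3,c1) = red
(r3,c6) = black
(r4,c5) = blue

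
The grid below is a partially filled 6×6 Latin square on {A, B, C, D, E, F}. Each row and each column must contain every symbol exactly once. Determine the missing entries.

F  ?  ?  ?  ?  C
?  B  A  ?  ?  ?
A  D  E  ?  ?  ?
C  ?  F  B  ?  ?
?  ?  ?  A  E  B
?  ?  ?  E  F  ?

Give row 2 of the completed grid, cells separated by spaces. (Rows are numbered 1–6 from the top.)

E B A F C D

Cell (r1,c4): row 1 has {C,F}; column 4 has {A,B,E} → D.
Cell (r3,c6): row 3 has {A,D,E}; column 6 has {B,C} → F.
Cell (r5,c1): row 5 has {A,B,E}; column 1 has {A,C,F} → D.
Cell (r5,c3): row 5 has {A,B,D,E}; column 3 has {A,E,F} → C.
Cell (r6,c1): row 6 has {E,F}; column 1 has {A,C,D,F} → B.
Cell (r6,c3): row 6 has {B,E,F}; column 3 has {A,C,E,F} → D.
Cell (r6,c6): row 6 has {B,D,E,F}; column 6 has {B,C,F} → A.
Cell (r1,c3): row 1 has {C,D,F}; column 3 has {A,C,D,E,F} → B.
Cell (r1,c5): row 1 has {B,C,D,F}; column 5 has {E,F} → A.
Cell (r2,c1): row 2 has {A,B}; column 1 has {A,B,C,D,F} → E.
Cell (r2,c6): row 2 has {A,B,E}; column 6 has {A,B,C,F} → D.
Cell (r3,c4): row 3 has {A,D,E,F}; column 4 has {A,B,D,E} → C.
Cell (r3,c5): row 3 has {A,C,D,E,F}; column 5 has {A,E,F} → B.
Cell (r4,c5): row 4 has {B,C,F}; column 5 has {A,B,E,F} → D.
Cell (r4,c6): row 4 has {B,C,D,F}; column 6 has {A,B,C,D,F} → E.
Cell (r5,c2): row 5 has {A,B,C,D,E}; column 2 has {B,D} → F.
Cell (r6,c2): row 6 has {A,B,D,E,F}; column 2 has {B,D,F} → C.
Cell (r1,c2): row 1 has {A,B,C,D,F}; column 2 has {B,C,D,F} → E.
Cell (r2,c4): row 2 has {A,B,D,E}; column 4 has {A,B,C,D,E} → F.
Cell (r2,c5): row 2 has {A,B,D,E,F}; column 5 has {A,B,D,E,F} → C.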